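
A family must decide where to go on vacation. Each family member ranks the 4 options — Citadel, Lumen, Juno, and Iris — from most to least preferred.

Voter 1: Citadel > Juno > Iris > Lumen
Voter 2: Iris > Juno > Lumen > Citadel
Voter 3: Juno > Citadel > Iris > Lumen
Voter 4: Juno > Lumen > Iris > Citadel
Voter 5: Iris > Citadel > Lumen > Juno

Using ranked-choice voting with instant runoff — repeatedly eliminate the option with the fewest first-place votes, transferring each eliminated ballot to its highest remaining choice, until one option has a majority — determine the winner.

Juno

Round 1: Juno 2, Iris 2, Citadel 1, Lumen 0. Lumen has the fewest and is eliminated.
Round 2: Juno 2, Iris 2, Citadel 1. Citadel has the fewest and is eliminated.
Round 3: Juno 3, Iris 2. Juno has a majority.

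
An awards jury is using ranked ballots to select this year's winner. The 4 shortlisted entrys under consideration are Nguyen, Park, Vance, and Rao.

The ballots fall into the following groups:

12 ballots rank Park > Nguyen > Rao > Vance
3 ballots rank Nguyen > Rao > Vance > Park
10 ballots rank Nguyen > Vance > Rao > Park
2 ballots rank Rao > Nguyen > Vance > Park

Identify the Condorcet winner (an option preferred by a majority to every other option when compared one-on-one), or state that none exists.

Head-to-head results (27 voters total):
Nguyen vs Park: Nguyen wins 15–12.
Nguyen vs Vance: Nguyen wins 27–0.
Nguyen vs Rao: Nguyen wins 25–2.
Park vs Vance: Vance wins 15–12.
Park vs Rao: Rao wins 15–12.
Vance vs Rao: Rao wins 17–10.
Nguyen beats each rival — Park (15–12), Vance (27–0), Rao (25–2) — so Nguyen is the Condorcet winner.

Nguyen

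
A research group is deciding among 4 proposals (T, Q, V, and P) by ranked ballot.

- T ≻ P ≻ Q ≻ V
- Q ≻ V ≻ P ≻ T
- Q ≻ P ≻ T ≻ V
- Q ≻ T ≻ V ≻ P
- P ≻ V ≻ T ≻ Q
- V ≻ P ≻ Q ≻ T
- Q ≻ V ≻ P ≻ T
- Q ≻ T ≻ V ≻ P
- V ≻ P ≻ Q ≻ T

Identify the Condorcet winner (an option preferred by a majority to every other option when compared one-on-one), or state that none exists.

Head-to-head results (9 voters total):
T vs Q: Q wins 7–2.
T vs V: V wins 5–4.
T vs P: P wins 6–3.
Q vs V: Q wins 6–3.
Q vs P: Q wins 5–4.
V vs P: V wins 6–3.
Q beats each rival — T (7–2), V (6–3), P (5–4) — so Q is the Condorcet winner.

Q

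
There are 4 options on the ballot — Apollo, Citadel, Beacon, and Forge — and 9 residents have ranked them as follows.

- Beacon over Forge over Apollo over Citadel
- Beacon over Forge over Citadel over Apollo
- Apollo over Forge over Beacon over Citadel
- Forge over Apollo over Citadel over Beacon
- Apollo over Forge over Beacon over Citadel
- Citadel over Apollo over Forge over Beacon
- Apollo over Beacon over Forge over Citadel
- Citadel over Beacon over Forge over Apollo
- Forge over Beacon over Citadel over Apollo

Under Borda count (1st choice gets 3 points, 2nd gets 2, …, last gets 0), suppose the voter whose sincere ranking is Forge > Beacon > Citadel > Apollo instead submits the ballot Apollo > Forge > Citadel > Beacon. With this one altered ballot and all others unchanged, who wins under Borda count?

Borda totals with the altered ballot: Apollo 17, Citadel 9, Beacon 12, Forge 16.
The switch changes the winner from Forge to Apollo.

Apollo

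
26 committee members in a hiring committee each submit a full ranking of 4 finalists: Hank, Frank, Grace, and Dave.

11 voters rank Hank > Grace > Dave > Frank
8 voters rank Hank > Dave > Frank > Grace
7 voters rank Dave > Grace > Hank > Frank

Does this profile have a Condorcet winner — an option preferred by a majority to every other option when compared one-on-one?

Yes

Head-to-head results (26 voters total):
Hank vs Frank: Hank wins 26–0.
Hank vs Grace: Hank wins 19–7.
Hank vs Dave: Hank wins 19–7.
Frank vs Grace: Grace wins 18–8.
Frank vs Dave: Dave wins 26–0.
Grace vs Dave: Dave wins 15–11.
Hank beats each rival — Frank (26–0), Grace (19–7), Dave (19–7) — so Hank is the Condorcet winner.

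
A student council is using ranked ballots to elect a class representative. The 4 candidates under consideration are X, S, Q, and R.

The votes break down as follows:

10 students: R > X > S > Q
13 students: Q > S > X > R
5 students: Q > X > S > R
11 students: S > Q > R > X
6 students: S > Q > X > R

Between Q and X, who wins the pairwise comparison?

Q

Ballots ranking Q above X: 13+5+11+6 = 35.
Ballots ranking X above Q: 10.
Q wins the head-to-head, 35–10.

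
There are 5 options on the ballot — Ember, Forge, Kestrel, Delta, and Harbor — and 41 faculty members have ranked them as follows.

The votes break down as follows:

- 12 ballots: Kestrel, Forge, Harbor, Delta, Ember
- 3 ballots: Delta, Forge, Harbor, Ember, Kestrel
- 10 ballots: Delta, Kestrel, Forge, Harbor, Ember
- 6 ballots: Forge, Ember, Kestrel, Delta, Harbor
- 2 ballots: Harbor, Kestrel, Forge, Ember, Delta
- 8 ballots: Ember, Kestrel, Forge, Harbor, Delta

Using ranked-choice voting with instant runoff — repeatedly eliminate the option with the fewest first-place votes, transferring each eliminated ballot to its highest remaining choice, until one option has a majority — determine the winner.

Round 1: Delta 13, Kestrel 12, Ember 8, Forge 6, Harbor 2. Harbor has the fewest and is eliminated.
Round 2: Kestrel 14, Delta 13, Ember 8, Forge 6. Forge has the fewest and is eliminated.
Round 3: Ember 14, Kestrel 14, Delta 13. Delta has the fewest and is eliminated.
Round 4: Kestrel 24, Ember 17. Kestrel has a majority.

Kestrel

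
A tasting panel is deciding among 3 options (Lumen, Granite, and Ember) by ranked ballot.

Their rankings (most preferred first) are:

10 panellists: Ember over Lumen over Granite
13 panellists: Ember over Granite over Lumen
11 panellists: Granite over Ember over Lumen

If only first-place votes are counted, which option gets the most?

Ember

First-place vote totals:
  Lumen: 0
  Granite: 11
  Ember: 23
Ember has the most first-place votes.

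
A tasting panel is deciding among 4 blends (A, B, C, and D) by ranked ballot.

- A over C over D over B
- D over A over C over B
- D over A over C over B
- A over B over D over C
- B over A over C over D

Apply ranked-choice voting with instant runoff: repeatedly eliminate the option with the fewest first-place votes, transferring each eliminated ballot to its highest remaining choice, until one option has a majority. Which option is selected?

A

Round 1: A 2, D 2, B 1, C 0. C has the fewest and is eliminated.
Round 2: A 2, D 2, B 1. B has the fewest and is eliminated.
Round 3: A 3, D 2. A has a majority.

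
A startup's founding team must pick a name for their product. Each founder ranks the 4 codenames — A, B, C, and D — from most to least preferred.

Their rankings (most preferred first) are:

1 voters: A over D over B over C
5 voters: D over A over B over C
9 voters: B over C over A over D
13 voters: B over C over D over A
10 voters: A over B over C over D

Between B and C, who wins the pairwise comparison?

Ballots ranking B above C: 1+5+9+13+10 = 38.
Ballots ranking C above B: 0.
B wins the head-to-head, 38–0.

B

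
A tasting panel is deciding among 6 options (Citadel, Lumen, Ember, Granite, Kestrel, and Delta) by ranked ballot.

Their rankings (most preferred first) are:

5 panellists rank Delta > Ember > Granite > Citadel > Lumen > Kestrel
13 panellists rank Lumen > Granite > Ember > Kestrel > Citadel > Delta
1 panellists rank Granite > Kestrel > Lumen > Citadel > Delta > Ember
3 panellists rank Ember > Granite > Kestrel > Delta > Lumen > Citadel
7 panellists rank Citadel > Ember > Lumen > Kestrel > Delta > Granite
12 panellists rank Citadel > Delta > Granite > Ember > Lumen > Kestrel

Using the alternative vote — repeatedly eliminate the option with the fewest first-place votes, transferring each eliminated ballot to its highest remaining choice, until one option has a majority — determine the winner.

Round 1: Citadel 19, Lumen 13, Delta 5, Ember 3, Granite 1, Kestrel 0. Kestrel has the fewest and is eliminated.
Round 2: Citadel 19, Lumen 13, Delta 5, Ember 3, Granite 1. Granite has the fewest and is eliminated.
Round 3: Citadel 19, Lumen 14, Delta 5, Ember 3. Ember has the fewest and is eliminated.
Round 4: Citadel 19, Lumen 14, Delta 8. Delta has the fewest and is eliminated.
Round 5: Citadel 24, Lumen 17. Citadel has a majority.

Citadel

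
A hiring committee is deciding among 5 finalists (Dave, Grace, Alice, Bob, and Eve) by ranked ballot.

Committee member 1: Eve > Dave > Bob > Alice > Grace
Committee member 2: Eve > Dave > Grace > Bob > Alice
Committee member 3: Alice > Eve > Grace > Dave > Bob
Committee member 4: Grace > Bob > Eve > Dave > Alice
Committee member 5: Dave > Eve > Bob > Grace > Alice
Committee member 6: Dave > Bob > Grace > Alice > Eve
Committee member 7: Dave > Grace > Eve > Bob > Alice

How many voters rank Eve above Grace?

Ballots ranking Eve above Grace: 4.
Ballots ranking Grace above Eve: 3.
So 4 of 7 voters prefer Eve to Grace.

4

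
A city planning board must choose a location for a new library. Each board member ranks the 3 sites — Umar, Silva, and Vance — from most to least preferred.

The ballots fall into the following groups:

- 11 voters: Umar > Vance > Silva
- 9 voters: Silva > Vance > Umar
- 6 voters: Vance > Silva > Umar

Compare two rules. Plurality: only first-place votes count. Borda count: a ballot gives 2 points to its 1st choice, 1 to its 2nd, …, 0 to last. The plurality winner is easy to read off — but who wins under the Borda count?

Vance

Plurality first-place counts: Umar 11, Silva 9, Vance 6 → Umar.
Borda totals: Umar 22, Silva 24, Vance 32 → Vance.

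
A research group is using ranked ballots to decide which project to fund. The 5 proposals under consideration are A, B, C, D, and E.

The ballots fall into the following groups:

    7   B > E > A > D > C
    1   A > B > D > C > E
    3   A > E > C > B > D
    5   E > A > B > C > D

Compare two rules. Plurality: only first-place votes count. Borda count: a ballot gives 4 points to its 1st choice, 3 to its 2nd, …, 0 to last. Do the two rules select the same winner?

No

Plurality first-place counts: A 4, B 7, C 0, D 0, E 5 → B.
Borda totals: A 45, B 44, C 12, D 9, E 50 → E.
The two rules disagree: plurality picks B, Borda picks E.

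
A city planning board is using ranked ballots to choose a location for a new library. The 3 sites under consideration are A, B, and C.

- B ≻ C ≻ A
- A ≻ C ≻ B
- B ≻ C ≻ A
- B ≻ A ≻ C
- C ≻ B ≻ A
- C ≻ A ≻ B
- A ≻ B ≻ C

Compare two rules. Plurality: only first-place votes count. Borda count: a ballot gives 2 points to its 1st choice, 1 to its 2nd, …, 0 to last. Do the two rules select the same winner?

Plurality first-place counts: A 2, B 3, C 2 → B.
Borda totals: A 6, B 8, C 7 → B.
The two rules agree on B.

Yes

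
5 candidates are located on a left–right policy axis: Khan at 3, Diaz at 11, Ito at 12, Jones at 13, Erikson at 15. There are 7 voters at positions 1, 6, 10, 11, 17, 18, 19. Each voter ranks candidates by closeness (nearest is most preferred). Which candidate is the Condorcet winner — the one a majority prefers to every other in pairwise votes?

With single-peaked preferences on a line, the Condorcet winner is the candidate closest to the median voter.
The median voter (position 11) is closest to Diaz at 11.
Check: Diaz vs Khan — voters closer to Diaz: 5 of 7.

Diaz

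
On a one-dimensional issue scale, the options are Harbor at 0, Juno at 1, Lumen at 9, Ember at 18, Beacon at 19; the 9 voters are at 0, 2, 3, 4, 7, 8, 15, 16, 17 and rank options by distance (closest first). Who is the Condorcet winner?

Lumen

With single-peaked preferences on a line, the Condorcet winner is the candidate closest to the median voter.
The median voter (position 7) is closest to Lumen at 9.
Check: Lumen vs Beacon — voters closer to Lumen: 6 of 9.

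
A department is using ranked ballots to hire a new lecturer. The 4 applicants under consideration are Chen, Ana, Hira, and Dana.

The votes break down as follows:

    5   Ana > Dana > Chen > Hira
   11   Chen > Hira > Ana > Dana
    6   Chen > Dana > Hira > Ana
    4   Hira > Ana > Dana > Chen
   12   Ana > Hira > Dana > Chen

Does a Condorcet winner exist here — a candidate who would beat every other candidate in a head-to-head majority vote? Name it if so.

Head-to-head results (38 voters total):
Chen vs Ana: Ana wins 21–17.
Chen vs Hira: Chen wins 22–16.
Chen vs Dana: Dana wins 21–17.
Ana vs Hira: Hira wins 21–17.
Ana vs Dana: Ana wins 32–6.
Hira vs Dana: Hira wins 27–11.
No candidate beats all others: Chen beats Hira beats Ana beats Chen, a majority cycle.

No Condorcet winner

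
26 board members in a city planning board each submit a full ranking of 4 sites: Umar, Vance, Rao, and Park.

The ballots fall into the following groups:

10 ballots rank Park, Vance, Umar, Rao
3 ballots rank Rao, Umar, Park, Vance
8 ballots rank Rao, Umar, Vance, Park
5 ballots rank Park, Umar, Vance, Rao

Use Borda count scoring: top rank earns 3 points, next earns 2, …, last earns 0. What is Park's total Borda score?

48

Borda scores:
  Umar: 10·1 + 3·2 + 8·2 + 5·2 = 42
  Vance: 10·2 + 3·0 + 8·1 + 5·1 = 33
  Rao: 10·0 + 3·3 + 8·3 + 5·0 = 33
  Park: 10·3 + 3·1 + 8·0 + 5·3 = 48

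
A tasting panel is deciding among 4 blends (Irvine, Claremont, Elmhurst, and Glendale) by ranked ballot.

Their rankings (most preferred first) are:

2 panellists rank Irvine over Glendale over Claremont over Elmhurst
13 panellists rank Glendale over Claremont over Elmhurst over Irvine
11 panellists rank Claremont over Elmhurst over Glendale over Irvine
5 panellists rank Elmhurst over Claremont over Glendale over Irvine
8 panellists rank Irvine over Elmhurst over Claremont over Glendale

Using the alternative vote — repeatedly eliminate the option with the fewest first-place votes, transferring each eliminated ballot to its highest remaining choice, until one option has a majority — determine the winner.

Round 1: Glendale 13, Claremont 11, Irvine 10, Elmhurst 5. Elmhurst has the fewest and is eliminated.
Round 2: Claremont 16, Glendale 13, Irvine 10. Irvine has the fewest and is eliminated.
Round 3: Claremont 24, Glendale 15. Claremont has a majority.

Claremont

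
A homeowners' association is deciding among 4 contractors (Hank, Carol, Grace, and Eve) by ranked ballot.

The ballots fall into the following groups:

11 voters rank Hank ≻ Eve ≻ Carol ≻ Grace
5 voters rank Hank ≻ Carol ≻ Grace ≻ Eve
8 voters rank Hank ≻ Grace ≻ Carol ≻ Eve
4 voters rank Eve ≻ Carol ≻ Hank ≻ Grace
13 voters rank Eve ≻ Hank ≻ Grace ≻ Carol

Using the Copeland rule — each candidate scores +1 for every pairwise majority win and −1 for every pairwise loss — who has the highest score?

Pairwise results:
  Hank vs Carol: Hank wins 37–4.
  Hank vs Grace: Hank wins 41–0.
  Hank vs Eve: Hank wins 24–17.
  Carol vs Grace: Grace wins 21–20.
  Carol vs Eve: Eve wins 28–13.
  Grace vs Eve: Eve wins 28–13.
Copeland scores (wins − losses):
  Hank: 3 − 0 = 3
  Carol: 0 − 3 = -3
  Grace: 1 − 2 = -1
  Eve: 2 − 1 = 1
Hank has the best Copeland score.

Hank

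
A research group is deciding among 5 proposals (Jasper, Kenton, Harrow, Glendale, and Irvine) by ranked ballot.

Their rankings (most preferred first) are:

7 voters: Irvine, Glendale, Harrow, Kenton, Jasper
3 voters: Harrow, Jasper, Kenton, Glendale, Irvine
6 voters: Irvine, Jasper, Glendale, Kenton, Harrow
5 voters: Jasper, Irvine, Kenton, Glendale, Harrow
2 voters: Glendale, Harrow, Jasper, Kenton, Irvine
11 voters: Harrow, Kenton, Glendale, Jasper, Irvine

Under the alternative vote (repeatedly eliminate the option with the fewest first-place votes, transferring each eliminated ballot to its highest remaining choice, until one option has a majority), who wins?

Round 1: Harrow 14, Irvine 13, Jasper 5, Glendale 2, Kenton 0. Kenton has the fewest and is eliminated.
Round 2: Harrow 14, Irvine 13, Jasper 5, Glendale 2. Glendale has the fewest and is eliminated.
Round 3: Harrow 16, Irvine 13, Jasper 5. Jasper has the fewest and is eliminated.
Round 4: Irvine 18, Harrow 16. Irvine has a majority.

Irvine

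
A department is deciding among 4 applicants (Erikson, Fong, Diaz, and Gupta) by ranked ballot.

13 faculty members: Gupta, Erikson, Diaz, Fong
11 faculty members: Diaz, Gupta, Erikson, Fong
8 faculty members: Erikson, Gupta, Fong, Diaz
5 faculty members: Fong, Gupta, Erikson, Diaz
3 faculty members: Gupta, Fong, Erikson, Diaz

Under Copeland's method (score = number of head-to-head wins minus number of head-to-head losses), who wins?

Gupta

Pairwise results:
  Erikson vs Fong: Erikson wins 32–8.
  Erikson vs Diaz: Erikson wins 29–11.
  Erikson vs Gupta: Gupta wins 32–8.
  Fong vs Diaz: Diaz wins 24–16.
  Fong vs Gupta: Gupta wins 35–5.
  Diaz vs Gupta: Gupta wins 29–11.
Copeland scores (wins − losses):
  Erikson: 2 − 1 = 1
  Fong: 0 − 3 = -3
  Diaz: 1 − 2 = -1
  Gupta: 3 − 0 = 3
Gupta has the best Copeland score.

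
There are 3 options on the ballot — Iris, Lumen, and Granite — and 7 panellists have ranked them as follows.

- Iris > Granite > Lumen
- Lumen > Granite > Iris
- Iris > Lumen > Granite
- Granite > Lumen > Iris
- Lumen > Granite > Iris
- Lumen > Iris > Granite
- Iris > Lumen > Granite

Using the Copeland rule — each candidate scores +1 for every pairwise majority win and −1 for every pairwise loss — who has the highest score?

Pairwise results:
  Iris vs Lumen: Lumen wins 4–3.
  Iris vs Granite: Iris wins 4–3.
  Lumen vs Granite: Lumen wins 5–2.
Copeland scores (wins − losses):
  Iris: 1 − 1 = 0
  Lumen: 2 − 0 = 2
  Granite: 0 − 2 = -2
Lumen has the best Copeland score.

Lumen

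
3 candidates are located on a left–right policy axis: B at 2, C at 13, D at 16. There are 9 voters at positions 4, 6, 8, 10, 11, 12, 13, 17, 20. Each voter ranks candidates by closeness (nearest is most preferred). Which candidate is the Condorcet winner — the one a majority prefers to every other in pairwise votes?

C

With single-peaked preferences on a line, the Condorcet winner is the candidate closest to the median voter.
The median voter (position 11) is closest to C at 13.
Check: C vs B — voters closer to C: 7 of 9.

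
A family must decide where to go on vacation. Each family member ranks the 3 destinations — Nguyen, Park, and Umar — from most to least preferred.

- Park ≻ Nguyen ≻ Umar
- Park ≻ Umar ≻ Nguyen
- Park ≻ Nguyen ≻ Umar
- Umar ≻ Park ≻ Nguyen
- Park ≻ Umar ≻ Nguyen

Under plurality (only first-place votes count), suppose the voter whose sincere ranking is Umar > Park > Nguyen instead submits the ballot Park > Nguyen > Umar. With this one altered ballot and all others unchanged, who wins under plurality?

First-place totals with the altered ballot: Nguyen 0, Park 5, Umar 0.
The winner is unchanged: still Park.

Park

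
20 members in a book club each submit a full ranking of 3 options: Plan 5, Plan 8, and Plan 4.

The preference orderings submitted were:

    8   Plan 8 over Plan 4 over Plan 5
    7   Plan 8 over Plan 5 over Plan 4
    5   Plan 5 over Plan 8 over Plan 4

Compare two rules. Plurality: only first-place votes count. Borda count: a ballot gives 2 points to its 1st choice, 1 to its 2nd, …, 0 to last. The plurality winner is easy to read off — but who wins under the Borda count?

Plan 8

Plurality first-place counts: Plan 5 5, Plan 8 15, Plan 4 0 → Plan 8.
Borda totals: Plan 5 17, Plan 8 35, Plan 4 8 → Plan 8.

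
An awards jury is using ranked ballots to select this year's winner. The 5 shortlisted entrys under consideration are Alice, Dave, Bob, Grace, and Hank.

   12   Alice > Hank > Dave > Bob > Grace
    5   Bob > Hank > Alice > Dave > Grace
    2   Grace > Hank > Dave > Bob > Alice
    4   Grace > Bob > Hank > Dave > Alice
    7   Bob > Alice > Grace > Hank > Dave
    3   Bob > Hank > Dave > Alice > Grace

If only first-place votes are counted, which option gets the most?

Bob

First-place vote totals:
  Alice: 12
  Dave: 0
  Bob: 15
  Grace: 6
  Hank: 0
Bob has the most first-place votes.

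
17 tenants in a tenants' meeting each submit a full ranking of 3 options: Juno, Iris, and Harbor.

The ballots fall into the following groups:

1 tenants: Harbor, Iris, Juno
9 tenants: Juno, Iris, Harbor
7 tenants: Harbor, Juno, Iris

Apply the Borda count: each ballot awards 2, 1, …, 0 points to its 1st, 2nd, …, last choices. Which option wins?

Juno

Borda scores:
  Juno: 0 + 9·2 + 7·1 = 25
  Iris: 1 + 9·1 + 7·0 = 10
  Harbor: 2 + 9·0 + 7·2 = 16
Juno has the highest total.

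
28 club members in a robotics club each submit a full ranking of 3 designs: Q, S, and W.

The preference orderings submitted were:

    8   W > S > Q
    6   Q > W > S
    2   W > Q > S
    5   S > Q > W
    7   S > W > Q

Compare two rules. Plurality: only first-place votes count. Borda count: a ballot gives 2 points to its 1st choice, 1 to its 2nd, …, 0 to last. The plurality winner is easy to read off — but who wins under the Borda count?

W

Plurality first-place counts: Q 6, S 12, W 10 → S.
Borda totals: Q 19, S 32, W 33 → W.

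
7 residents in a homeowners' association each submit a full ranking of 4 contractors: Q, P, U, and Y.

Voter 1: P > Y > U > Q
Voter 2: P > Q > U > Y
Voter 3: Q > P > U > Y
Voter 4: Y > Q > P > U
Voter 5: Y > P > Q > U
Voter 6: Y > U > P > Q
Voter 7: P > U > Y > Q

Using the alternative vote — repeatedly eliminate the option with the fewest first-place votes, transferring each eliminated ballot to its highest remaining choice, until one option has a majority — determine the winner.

P

Round 1: P 3, Y 3, Q 1, U 0. U has the fewest and is eliminated.
Round 2: P 3, Y 3, Q 1. Q has the fewest and is eliminated.
Round 3: P 4, Y 3. P has a majority.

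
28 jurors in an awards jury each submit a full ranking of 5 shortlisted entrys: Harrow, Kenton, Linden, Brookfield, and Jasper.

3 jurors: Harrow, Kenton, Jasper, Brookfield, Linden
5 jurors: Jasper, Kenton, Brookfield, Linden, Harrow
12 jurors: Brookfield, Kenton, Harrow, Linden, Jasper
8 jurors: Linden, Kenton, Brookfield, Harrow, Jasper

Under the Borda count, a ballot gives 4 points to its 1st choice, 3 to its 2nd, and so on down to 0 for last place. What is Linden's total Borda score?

Borda scores:
  Harrow: 3·4 + 5·0 + 12·2 + 8·1 = 44
  Kenton: 3·3 + 5·3 + 12·3 + 8·3 = 84
  Linden: 3·0 + 5·1 + 12·1 + 8·4 = 49
  Brookfield: 3·1 + 5·2 + 12·4 + 8·2 = 77
  Jasper: 3·2 + 5·4 + 12·0 + 8·0 = 26

49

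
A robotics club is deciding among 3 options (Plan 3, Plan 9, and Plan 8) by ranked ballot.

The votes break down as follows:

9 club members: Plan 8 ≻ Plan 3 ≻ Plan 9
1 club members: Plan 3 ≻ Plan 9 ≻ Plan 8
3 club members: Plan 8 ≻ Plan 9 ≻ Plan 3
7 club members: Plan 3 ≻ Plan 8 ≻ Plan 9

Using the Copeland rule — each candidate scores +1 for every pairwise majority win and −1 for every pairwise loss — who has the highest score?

Pairwise results:
  Plan 3 vs Plan 9: Plan 3 wins 17–3.
  Plan 3 vs Plan 8: Plan 8 wins 12–8.
  Plan 9 vs Plan 8: Plan 8 wins 19–1.
Copeland scores (wins − losses):
  Plan 3: 1 − 1 = 0
  Plan 9: 0 − 2 = -2
  Plan 8: 2 − 0 = 2
Plan 8 has the best Copeland score.

Plan 8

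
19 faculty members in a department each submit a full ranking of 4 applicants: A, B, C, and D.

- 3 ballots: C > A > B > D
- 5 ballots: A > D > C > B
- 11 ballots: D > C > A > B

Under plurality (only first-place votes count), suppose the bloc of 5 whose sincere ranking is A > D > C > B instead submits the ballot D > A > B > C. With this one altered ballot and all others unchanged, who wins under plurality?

D

First-place totals with the altered ballot: A 0, B 0, C 3, D 16.
The winner is unchanged: still D.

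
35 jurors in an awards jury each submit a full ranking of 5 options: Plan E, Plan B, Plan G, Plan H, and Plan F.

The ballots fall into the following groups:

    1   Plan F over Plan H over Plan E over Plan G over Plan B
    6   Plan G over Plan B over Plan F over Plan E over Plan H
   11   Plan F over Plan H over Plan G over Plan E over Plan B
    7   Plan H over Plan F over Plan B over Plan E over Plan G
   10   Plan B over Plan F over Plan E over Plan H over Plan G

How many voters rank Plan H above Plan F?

7

Ballots ranking Plan H above Plan F: 7.
Ballots ranking Plan F above Plan H: 1+6+11+10 = 28.
So 7 of 35 voters prefer Plan H to Plan F.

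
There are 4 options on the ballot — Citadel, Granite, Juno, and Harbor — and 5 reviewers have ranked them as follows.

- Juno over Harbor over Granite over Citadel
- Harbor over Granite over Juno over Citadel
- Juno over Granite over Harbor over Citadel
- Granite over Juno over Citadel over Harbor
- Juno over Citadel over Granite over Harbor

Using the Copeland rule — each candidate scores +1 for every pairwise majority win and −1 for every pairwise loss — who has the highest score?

Juno

Pairwise results:
  Citadel vs Granite: Granite wins 4–1.
  Citadel vs Juno: Juno wins 5–0.
  Citadel vs Harbor: Harbor wins 3–2.
  Granite vs Juno: Juno wins 3–2.
  Granite vs Harbor: Granite wins 3–2.
  Juno vs Harbor: Juno wins 4–1.
Copeland scores (wins − losses):
  Citadel: 0 − 3 = -3
  Granite: 2 − 1 = 1
  Juno: 3 − 0 = 3
  Harbor: 1 − 2 = -1
Juno has the best Copeland score.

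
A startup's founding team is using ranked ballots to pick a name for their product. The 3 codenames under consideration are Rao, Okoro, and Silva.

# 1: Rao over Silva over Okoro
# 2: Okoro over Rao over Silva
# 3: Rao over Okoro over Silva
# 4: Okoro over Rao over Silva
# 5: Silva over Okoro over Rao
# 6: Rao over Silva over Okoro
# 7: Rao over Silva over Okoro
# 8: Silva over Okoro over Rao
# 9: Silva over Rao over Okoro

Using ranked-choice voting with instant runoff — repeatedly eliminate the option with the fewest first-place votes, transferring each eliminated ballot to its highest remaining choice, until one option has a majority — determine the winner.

Rao

Round 1: Rao 4, Silva 3, Okoro 2. Okoro has the fewest and is eliminated.
Round 2: Rao 6, Silva 3. Rao has a majority.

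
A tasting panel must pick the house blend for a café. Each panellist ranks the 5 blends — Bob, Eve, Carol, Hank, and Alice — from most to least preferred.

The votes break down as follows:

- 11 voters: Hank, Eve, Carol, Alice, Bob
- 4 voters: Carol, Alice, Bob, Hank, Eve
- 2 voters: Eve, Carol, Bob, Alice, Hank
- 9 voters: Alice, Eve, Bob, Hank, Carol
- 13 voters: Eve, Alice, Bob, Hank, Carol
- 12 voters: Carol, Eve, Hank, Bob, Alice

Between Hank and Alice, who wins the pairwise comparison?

Alice

Ballots ranking Hank above Alice: 11+12 = 23.
Ballots ranking Alice above Hank: 4+2+9+13 = 28.
Alice wins the head-to-head, 28–23.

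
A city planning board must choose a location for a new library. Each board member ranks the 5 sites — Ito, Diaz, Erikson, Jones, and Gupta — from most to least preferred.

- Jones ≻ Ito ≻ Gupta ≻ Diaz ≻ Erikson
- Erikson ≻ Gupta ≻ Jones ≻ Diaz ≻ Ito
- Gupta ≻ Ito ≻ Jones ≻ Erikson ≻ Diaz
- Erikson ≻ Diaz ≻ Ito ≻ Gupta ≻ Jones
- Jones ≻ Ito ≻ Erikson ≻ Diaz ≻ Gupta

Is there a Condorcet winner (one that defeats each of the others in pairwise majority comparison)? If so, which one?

None — there is no Condorcet winner

Head-to-head results (5 voters total):
Ito vs Diaz: Ito wins 3–2.
Ito vs Erikson: Ito wins 3–2.
Ito vs Jones: Jones wins 3–2.
Ito vs Gupta: Ito wins 3–2.
Diaz vs Erikson: Erikson wins 4–1.
Diaz vs Jones: Jones wins 4–1.
Diaz vs Gupta: Gupta wins 3–2.
Erikson vs Jones: Jones wins 3–2.
Erikson vs Gupta: Erikson wins 3–2.
Jones vs Gupta: Gupta wins 3–2.
No candidate beats all others: Ito beats Gupta beats Jones beats Ito, a majority cycle.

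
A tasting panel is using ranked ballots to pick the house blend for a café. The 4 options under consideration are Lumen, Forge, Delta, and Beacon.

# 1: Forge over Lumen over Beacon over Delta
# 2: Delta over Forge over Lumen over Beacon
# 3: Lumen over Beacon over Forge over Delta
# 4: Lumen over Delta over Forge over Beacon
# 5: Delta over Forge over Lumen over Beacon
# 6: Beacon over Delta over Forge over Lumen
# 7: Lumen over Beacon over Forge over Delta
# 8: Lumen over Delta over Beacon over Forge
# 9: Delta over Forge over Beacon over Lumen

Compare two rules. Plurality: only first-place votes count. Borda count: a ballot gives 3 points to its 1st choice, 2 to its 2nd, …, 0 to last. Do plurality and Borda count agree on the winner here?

Plurality first-place counts: Lumen 4, Forge 1, Delta 3, Beacon 1 → Lumen.
Borda totals: Lumen 16, Forge 13, Delta 15, Beacon 10 → Lumen.
The two rules agree on Lumen.

Yes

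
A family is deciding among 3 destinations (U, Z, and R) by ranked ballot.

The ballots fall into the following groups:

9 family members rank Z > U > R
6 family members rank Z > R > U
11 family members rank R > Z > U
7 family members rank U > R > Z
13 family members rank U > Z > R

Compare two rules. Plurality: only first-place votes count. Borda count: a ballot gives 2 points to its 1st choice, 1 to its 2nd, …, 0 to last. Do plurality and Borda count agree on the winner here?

Plurality first-place counts: U 20, Z 15, R 11 → U.
Borda totals: U 49, Z 54, R 35 → Z.
The two rules disagree: plurality picks U, Borda picks Z.

No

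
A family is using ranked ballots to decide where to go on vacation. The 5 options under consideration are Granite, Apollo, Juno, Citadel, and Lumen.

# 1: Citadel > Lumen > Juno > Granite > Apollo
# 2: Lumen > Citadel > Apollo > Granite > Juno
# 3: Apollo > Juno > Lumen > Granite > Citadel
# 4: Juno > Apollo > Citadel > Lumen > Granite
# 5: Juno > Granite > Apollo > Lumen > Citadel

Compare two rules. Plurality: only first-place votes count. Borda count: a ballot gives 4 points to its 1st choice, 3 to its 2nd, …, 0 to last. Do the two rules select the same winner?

Yes

Plurality first-place counts: Granite 0, Apollo 1, Juno 2, Citadel 1, Lumen 1 → Juno.
Borda totals: Granite 6, Apollo 11, Juno 13, Citadel 9, Lumen 11 → Juno.
The two rules agree on Juno.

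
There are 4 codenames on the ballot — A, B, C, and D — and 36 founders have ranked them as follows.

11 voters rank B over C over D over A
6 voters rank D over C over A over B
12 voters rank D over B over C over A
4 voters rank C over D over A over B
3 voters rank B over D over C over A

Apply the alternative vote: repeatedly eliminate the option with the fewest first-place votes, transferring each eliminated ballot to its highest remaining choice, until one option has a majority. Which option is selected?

D

Round 1: D 18, B 14, C 4, A 0. A has the fewest and is eliminated.
Round 2: D 18, B 14, C 4. C has the fewest and is eliminated.
Round 3: D 22, B 14. D has a majority.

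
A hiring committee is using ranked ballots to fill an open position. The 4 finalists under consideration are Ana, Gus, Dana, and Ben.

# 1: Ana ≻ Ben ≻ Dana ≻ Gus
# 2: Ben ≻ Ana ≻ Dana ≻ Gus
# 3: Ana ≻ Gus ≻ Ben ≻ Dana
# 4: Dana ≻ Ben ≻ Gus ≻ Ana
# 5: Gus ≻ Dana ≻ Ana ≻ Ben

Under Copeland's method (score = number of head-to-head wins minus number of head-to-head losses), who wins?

Ana

Pairwise results:
  Ana vs Gus: Ana wins 3–2.
  Ana vs Dana: Ana wins 3–2.
  Ana vs Ben: Ana wins 3–2.
  Gus vs Dana: Dana wins 3–2.
  Gus vs Ben: Ben wins 3–2.
  Dana vs Ben: Ben wins 3–2.
Copeland scores (wins − losses):
  Ana: 3 − 0 = 3
  Gus: 0 − 3 = -3
  Dana: 1 − 2 = -1
  Ben: 2 − 1 = 1
Ana has the best Copeland score.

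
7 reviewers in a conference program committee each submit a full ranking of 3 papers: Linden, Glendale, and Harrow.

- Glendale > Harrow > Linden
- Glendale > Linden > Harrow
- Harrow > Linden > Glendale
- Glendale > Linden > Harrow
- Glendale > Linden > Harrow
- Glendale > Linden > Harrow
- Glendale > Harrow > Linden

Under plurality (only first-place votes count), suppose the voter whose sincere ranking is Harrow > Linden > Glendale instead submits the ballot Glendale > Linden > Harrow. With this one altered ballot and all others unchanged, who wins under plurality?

Glendale

First-place totals with the altered ballot: Linden 0, Glendale 7, Harrow 0.
The winner is unchanged: still Glendale.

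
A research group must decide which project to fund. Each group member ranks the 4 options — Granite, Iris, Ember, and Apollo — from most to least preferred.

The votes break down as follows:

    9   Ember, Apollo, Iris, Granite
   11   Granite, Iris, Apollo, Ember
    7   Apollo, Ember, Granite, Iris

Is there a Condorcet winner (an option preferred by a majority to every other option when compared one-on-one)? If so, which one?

Apollo

Head-to-head results (27 voters total):
Granite vs Iris: Granite wins 18–9.
Granite vs Ember: Ember wins 16–11.
Granite vs Apollo: Apollo wins 16–11.
Iris vs Ember: Ember wins 16–11.
Iris vs Apollo: Apollo wins 16–11.
Ember vs Apollo: Apollo wins 18–9.
Apollo beats each rival — Granite (16–11), Iris (16–11), Ember (18–9) — so Apollo is the Condorcet winner.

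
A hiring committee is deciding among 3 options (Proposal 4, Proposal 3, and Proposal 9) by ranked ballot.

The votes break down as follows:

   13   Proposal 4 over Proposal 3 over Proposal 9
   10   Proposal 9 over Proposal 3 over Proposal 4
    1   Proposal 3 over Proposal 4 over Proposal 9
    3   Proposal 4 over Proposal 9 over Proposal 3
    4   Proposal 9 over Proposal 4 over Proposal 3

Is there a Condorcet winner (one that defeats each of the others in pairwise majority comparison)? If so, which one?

Proposal 4

Head-to-head results (31 voters total):
Proposal 4 vs Proposal 3: Proposal 4 wins 20–11.
Proposal 4 vs Proposal 9: Proposal 4 wins 17–14.
Proposal 3 vs Proposal 9: Proposal 9 wins 17–14.
Proposal 4 beats each rival — Proposal 3 (20–11), Proposal 9 (17–14) — so Proposal 4 is the Condorcet winner.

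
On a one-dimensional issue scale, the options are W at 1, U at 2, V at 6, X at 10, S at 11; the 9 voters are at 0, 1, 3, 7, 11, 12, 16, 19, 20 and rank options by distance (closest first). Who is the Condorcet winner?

S

With single-peaked preferences on a line, the Condorcet winner is the candidate closest to the median voter.
The median voter (position 11) is closest to S at 11.
Check: S vs V — voters closer to S: 5 of 9.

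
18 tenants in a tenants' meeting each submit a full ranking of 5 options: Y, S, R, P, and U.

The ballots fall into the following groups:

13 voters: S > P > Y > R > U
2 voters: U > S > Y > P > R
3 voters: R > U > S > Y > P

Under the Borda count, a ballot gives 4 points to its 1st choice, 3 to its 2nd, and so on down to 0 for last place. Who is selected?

Borda scores:
  Y: 13·2 + 2·2 + 3·1 = 33
  S: 13·4 + 2·3 + 3·2 = 64
  R: 13·1 + 2·0 + 3·4 = 25
  P: 13·3 + 2·1 + 3·0 = 41
  U: 13·0 + 2·4 + 3·3 = 17
S has the highest total.

S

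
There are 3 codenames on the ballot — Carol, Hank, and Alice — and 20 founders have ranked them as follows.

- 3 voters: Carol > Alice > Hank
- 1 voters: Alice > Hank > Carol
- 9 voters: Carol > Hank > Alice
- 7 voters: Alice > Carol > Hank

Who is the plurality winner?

Carol

First-place vote totals:
  Carol: 12
  Hank: 0
  Alice: 8
Carol has the most first-place votes.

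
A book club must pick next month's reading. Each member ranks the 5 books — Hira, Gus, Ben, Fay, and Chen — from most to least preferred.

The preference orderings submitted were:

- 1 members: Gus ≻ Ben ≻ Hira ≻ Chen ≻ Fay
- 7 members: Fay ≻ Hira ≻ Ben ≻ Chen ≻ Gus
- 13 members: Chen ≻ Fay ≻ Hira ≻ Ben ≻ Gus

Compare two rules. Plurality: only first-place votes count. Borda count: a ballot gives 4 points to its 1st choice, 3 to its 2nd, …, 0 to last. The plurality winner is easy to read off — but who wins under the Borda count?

Fay

Plurality first-place counts: Hira 0, Gus 1, Ben 0, Fay 7, Chen 13 → Chen.
Borda totals: Hira 49, Gus 4, Ben 30, Fay 67, Chen 60 → Fay.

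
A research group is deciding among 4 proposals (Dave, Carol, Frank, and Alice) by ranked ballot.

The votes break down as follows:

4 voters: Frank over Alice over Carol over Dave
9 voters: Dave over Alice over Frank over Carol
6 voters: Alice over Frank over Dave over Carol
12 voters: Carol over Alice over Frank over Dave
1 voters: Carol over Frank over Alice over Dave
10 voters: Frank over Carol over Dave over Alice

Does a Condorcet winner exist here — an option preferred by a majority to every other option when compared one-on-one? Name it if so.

No Condorcet winner

Head-to-head results (42 voters total):
Dave vs Carol: Carol wins 27–15.
Dave vs Frank: Frank wins 33–9.
Dave vs Alice: Alice wins 23–19.
Carol vs Frank: Frank wins 29–13.
Carol vs Alice: Carol wins 23–19.
Frank vs Alice: Alice wins 27–15.
No candidate beats all others: Carol beats Alice beats Frank beats Carol, a majority cycle.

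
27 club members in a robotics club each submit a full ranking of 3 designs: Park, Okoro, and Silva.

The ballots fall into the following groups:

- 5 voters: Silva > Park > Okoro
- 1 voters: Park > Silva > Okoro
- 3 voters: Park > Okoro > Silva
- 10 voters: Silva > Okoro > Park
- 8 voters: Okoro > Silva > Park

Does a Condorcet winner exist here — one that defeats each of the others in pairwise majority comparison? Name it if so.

Silva

Head-to-head results (27 voters total):
Park vs Okoro: Okoro wins 18–9.
Park vs Silva: Silva wins 23–4.
Okoro vs Silva: Silva wins 16–11.
Silva beats each rival — Park (23–4), Okoro (16–11) — so Silva is the Condorcet winner.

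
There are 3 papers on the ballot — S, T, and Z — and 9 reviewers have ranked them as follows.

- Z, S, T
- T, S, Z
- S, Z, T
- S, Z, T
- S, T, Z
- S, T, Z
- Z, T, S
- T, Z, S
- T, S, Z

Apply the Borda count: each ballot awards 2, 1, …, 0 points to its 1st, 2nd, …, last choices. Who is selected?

Borda scores:
  S: 1 + 1 + 2 + 2 + 2 + 2 + 0 + 0 + 1 = 11
  T: 0 + 2 + 0 + 0 + 1 + 1 + 1 + 2 + 2 = 9
  Z: 2 + 0 + 1 + 1 + 0 + 0 + 2 + 1 + 0 = 7
S has the highest total.

S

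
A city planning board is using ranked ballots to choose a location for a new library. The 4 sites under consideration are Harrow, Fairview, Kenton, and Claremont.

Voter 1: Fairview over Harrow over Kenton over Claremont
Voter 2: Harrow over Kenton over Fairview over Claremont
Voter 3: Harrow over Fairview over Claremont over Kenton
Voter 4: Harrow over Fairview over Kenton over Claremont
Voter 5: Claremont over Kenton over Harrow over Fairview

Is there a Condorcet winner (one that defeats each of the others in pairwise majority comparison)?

Yes

Head-to-head results (5 voters total):
Harrow vs Fairview: Harrow wins 4–1.
Harrow vs Kenton: Harrow wins 4–1.
Harrow vs Claremont: Harrow wins 4–1.
Fairview vs Kenton: Fairview wins 3–2.
Fairview vs Claremont: Fairview wins 4–1.
Kenton vs Claremont: Kenton wins 3–2.
Harrow beats each rival — Fairview (4–1), Kenton (4–1), Claremont (4–1) — so Harrow is the Condorcet winner.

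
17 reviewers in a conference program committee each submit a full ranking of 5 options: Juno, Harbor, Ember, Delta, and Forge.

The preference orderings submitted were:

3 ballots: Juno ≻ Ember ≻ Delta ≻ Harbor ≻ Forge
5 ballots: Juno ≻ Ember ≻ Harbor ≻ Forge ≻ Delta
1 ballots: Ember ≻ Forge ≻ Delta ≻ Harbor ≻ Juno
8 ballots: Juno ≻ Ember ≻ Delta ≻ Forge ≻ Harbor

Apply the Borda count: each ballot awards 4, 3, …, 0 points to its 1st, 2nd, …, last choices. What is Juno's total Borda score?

Borda scores:
  Juno: 3·4 + 5·4 + 0 + 8·4 = 64
  Harbor: 3·1 + 5·2 + 1 + 8·0 = 14
  Ember: 3·3 + 5·3 + 4 + 8·3 = 52
  Delta: 3·2 + 5·0 + 2 + 8·2 = 24
  Forge: 3·0 + 5·1 + 3 + 8·1 = 16

64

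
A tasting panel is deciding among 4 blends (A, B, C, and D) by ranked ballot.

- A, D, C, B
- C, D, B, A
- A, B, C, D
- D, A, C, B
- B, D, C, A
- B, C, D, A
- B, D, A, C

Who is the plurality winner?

B

First-place vote totals:
  A: 2
  B: 3
  C: 1
  D: 1
B has the most first-place votes.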